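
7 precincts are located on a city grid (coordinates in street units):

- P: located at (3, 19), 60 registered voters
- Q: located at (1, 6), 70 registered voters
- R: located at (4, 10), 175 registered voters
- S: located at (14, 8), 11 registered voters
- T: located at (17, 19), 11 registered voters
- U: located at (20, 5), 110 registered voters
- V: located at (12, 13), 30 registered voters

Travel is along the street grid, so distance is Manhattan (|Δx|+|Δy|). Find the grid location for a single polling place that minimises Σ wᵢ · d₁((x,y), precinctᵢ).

Manhattan distance separates: Σwᵢ(|x−xᵢ|+|y−yᵢ|) = Σwᵢ|x−xᵢ| + Σwᵢ|y−yᵢ|, so x and y are optimised independently as 1-D weighted medians.
Total weight W = 467; half = 233.5.
x-coordinate, sorted with cumulative weight:
  x=1 (Q, w=70) cum 70
  x=3 (P, w=60) cum 130
  x=4 (R, w=175) cum 305  ← median
  x=12 (V, w=30) cum 335
  x=14 (S, w=11) cum 346
  x=17 (T, w=11) cum 357
  x=20 (U, w=110) cum 467
⇒ x* = 4
y-coordinate, sorted with cumulative weight:
  y=5 (U, w=110) cum 110
  y=6 (Q, w=70) cum 180
  y=8 (S, w=11) cum 191
  y=10 (R, w=175) cum 366  ← median
  y=13 (V, w=30) cum 396
  y=19 (P, w=60) cum 456
  y=19 (T, w=11) cum 467
⇒ y* = 10

(4, 10)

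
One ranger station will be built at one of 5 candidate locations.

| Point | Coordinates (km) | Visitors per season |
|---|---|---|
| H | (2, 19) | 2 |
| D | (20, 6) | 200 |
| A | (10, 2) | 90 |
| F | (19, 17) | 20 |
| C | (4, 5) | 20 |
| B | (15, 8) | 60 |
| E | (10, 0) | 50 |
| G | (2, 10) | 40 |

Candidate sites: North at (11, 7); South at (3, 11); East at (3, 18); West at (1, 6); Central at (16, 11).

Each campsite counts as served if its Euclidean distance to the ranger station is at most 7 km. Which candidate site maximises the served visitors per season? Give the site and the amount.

Coverage radius r = 7 km; a point is covered iff (Δx)²+(Δy)² ≤ 7² = 49.
  North (11, 7): covers {A, B} → 150
  South (3, 11): covers {C, G} → 60
  East (3, 18): covers {H} → 2
  West (1, 6): covers {C, G} → 60
  Central (16, 11): covers {D, F, B} → 280
Maximum coverage at Central: 280 visitors per season.

Central, covering 280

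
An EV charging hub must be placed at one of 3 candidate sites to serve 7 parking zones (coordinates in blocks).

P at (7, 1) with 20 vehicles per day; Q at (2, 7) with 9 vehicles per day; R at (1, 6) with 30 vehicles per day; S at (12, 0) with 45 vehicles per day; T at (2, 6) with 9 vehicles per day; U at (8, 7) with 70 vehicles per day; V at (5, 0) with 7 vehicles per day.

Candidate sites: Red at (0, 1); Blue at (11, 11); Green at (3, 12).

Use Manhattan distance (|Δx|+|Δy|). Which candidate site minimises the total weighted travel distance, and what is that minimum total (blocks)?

Total weighted distance at each candidate:
  Red (0, 1): total = 2062
  Blue (11, 11): total = 2122
  Green (3, 12): total = 2400
Minimum is at Red with total 2062 blocks.

Red, total 2062 blocks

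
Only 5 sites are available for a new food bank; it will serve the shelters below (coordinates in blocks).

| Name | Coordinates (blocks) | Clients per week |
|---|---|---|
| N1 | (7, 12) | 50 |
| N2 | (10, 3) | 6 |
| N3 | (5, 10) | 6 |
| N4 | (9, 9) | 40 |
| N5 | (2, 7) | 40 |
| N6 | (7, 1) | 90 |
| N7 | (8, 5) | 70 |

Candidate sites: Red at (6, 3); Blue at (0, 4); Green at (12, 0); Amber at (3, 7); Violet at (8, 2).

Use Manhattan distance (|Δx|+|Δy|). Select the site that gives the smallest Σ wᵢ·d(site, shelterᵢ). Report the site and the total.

Total weighted distance at each candidate:
  Red (6, 3): total = 1802
  Blue (0, 4): total = 3172
  Green (12, 0): total = 3312
  Amber (3, 7): total = 2296
  Violet (8, 2): total = 1784
Minimum is at Violet with total 1784 blocks.

Violet, total 1784 blocks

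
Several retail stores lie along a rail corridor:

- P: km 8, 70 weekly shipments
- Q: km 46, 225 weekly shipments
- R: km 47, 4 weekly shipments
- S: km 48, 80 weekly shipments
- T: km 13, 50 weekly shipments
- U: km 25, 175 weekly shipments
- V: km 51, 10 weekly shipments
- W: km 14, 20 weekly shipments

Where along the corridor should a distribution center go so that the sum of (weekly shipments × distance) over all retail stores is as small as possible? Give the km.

For a sum of weighted absolute distances on a line, the optimum is the weighted median (not the mean). Total weight W = 634; half-weight = 317.
Sort by position and accumulate weight:
  km 8 (P, w=70) → cum 70
  km 13 (T, w=50) → cum 120
  km 14 (W, w=20) → cum 140
  km 25 (U, w=175) → cum 315
  km 46 (Q, w=225) → cum 540  ≥ 317 → median here
  km 47 (R, w=4) → cum 544
  km 48 (S, w=80) → cum 624
  km 51 (V, w=10) → cum 634
Optimal location: km 46.

x = 46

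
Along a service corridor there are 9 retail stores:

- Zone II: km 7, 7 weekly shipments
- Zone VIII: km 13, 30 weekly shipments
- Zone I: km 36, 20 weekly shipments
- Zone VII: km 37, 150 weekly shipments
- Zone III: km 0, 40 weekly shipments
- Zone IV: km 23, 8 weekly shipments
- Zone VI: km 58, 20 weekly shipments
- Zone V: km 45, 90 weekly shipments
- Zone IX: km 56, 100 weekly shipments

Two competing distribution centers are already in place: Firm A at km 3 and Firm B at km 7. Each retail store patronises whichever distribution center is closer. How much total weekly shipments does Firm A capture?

40

The indifferent point is the midpoint (3+7)/2 = 5; retail stores left of it (closer to Firm A at 3) go to Firm A, those right go to Firm B.
  Zone III at 0 (w=40) → Firm A
  Zone II at 7 (w=7) → Firm B
  Zone VIII at 13 (w=30) → Firm B
  Zone IV at 23 (w=8) → Firm B
  Zone I at 36 (w=20) → Firm B
  Zone VII at 37 (w=150) → Firm B
  Zone V at 45 (w=90) → Firm B
  Zone IX at 56 (w=100) → Firm B
  Zone VI at 58 (w=20) → Firm B
Firm A captures 40; Firm B captures 425.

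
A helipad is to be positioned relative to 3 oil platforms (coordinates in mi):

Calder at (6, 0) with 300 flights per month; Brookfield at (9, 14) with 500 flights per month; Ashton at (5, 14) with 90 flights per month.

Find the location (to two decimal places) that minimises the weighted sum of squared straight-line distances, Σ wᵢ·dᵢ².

The minimiser of Σwᵢ‖p−pᵢ‖² is the weighted centroid p* = (Σwᵢpᵢ)/(Σwᵢ).
Σwᵢ = 890.
Σwᵢxᵢ = 300·6 + 500·9 + 90·5 = 6750.
Σwᵢyᵢ = 300·0 + 500·14 + 90·14 = 8260.
x* = 6750/890 = 7.58, y* = 8260/890 = 9.28.

(7.58, 9.28)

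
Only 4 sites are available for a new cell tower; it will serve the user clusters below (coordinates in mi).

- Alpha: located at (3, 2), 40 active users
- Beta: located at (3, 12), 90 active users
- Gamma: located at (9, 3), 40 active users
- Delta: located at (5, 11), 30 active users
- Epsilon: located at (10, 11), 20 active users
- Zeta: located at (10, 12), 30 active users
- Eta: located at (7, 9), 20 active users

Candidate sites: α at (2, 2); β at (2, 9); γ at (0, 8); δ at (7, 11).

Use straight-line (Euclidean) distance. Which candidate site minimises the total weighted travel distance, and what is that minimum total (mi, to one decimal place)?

δ, total 1349.8 mi

Total weighted distance at each candidate:
  α (2, 2): total = 2309.0
  β (2, 9): total = 1565.6
  γ (0, 8): total = 1978.4
  δ (7, 11): total = 1349.8
Minimum is at δ with total 1349.8 mi.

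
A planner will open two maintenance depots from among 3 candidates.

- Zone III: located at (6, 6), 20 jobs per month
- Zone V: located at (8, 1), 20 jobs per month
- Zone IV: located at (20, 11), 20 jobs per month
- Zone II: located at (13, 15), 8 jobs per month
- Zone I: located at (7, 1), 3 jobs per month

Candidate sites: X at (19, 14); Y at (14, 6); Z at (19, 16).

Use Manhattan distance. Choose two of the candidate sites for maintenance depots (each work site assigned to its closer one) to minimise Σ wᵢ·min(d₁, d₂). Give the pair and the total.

Evaluate every pair (each demand assigned to the nearer of the two):
  {X, Y}: total = 552
  {Y, Z}: total = 592
  {X, Z}: total = 1111
Best pair: {X, Y} with total 552.

{X, Y}, total 552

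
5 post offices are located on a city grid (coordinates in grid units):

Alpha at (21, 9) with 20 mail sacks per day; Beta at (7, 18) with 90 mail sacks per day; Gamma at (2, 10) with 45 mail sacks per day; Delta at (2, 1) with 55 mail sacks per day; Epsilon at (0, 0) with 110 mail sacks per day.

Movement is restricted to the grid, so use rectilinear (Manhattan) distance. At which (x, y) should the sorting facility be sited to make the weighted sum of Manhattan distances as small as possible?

(2, 1)

Manhattan distance separates: Σwᵢ(|x−xᵢ|+|y−yᵢ|) = Σwᵢ|x−xᵢ| + Σwᵢ|y−yᵢ|, so x and y are optimised independently as 1-D weighted medians.
Total weight W = 320; half = 160.
x-coordinate, sorted with cumulative weight:
  x=0 (Epsilon, w=110) cum 110
  x=2 (Gamma, w=45) cum 155
  x=2 (Delta, w=55) cum 210  ← median
  x=7 (Beta, w=90) cum 300
  x=21 (Alpha, w=20) cum 320
⇒ x* = 2
y-coordinate, sorted with cumulative weight:
  y=0 (Epsilon, w=110) cum 110
  y=1 (Delta, w=55) cum 165  ← median
  y=9 (Alpha, w=20) cum 185
  y=10 (Gamma, w=45) cum 230
  y=18 (Beta, w=90) cum 320
⇒ y* = 1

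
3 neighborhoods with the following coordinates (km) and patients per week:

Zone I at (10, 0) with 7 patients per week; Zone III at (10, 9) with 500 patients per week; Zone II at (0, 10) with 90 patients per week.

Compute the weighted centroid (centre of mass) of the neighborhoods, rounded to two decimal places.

(8.49, 9.05)

The minimiser of Σwᵢ‖p−pᵢ‖² is the weighted centroid p* = (Σwᵢpᵢ)/(Σwᵢ).
Σwᵢ = 597.
Σwᵢxᵢ = 7·10 + 500·10 + 90·0 = 5070.
Σwᵢyᵢ = 7·0 + 500·9 + 90·10 = 5400.
x* = 5070/597 = 8.49, y* = 5400/597 = 9.05.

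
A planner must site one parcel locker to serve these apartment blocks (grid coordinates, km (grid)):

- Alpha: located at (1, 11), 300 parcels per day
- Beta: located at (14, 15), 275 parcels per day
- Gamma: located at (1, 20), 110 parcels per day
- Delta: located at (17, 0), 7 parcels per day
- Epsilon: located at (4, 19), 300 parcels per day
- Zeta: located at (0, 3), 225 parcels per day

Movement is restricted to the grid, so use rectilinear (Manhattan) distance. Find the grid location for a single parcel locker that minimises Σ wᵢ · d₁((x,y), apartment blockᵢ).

Manhattan distance separates: Σwᵢ(|x−xᵢ|+|y−yᵢ|) = Σwᵢ|x−xᵢ| + Σwᵢ|y−yᵢ|, so x and y are optimised independently as 1-D weighted medians.
Total weight W = 1217; half = 608.5.
x-coordinate, sorted with cumulative weight:
  x=0 (Zeta, w=225) cum 225
  x=1 (Alpha, w=300) cum 525
  x=1 (Gamma, w=110) cum 635  ← median
  x=4 (Epsilon, w=300) cum 935
  x=14 (Beta, w=275) cum 1210
  x=17 (Delta, w=7) cum 1217
⇒ x* = 1
y-coordinate, sorted with cumulative weight:
  y=0 (Delta, w=7) cum 7
  y=3 (Zeta, w=225) cum 232
  y=11 (Alpha, w=300) cum 532
  y=15 (Beta, w=275) cum 807  ← median
  y=19 (Epsilon, w=300) cum 1107
  y=20 (Gamma, w=110) cum 1217
⇒ y* = 15

(1, 15)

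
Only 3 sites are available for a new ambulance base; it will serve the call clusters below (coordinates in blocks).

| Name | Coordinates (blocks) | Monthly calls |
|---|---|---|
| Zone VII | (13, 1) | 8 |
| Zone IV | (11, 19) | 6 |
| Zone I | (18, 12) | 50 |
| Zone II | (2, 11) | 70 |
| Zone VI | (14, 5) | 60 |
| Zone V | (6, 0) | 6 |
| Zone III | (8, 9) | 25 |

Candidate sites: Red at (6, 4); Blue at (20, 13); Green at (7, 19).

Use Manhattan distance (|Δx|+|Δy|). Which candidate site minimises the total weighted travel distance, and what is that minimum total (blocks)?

Red, total 2709 blocks

Total weighted distance at each candidate:
  Red (6, 4): total = 2709
  Blue (20, 13): total = 3194
  Green (7, 19): total = 3681
Minimum is at Red with total 2709 blocks.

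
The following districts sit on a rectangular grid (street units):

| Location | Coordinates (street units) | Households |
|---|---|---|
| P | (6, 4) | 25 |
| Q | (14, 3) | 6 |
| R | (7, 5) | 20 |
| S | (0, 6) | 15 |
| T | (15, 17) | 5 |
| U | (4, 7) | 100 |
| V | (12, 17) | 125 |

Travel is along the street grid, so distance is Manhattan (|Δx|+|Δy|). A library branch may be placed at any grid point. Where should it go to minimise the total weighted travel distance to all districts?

(7, 7)

Manhattan distance separates: Σwᵢ(|x−xᵢ|+|y−yᵢ|) = Σwᵢ|x−xᵢ| + Σwᵢ|y−yᵢ|, so x and y are optimised independently as 1-D weighted medians.
Total weight W = 296; half = 148.
x-coordinate, sorted with cumulative weight:
  x=0 (S, w=15) cum 15
  x=4 (U, w=100) cum 115
  x=6 (P, w=25) cum 140
  x=7 (R, w=20) cum 160  ← median
  x=12 (V, w=125) cum 285
  x=14 (Q, w=6) cum 291
  x=15 (T, w=5) cum 296
⇒ x* = 7
y-coordinate, sorted with cumulative weight:
  y=3 (Q, w=6) cum 6
  y=4 (P, w=25) cum 31
  y=5 (R, w=20) cum 51
  y=6 (S, w=15) cum 66
  y=7 (U, w=100) cum 166  ← median
  y=17 (T, w=5) cum 171
  y=17 (V, w=125) cum 296
⇒ y* = 7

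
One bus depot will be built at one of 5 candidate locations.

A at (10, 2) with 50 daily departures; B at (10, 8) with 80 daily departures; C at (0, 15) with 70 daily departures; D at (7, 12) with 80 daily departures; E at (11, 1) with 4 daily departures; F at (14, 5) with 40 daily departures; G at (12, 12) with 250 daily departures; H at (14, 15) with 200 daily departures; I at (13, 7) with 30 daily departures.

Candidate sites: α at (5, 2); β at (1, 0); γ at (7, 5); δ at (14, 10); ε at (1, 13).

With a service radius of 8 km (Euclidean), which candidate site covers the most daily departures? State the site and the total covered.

δ, covering 680

Coverage radius r = 8 km; a point is covered iff (Δx)²+(Δy)² ≤ 8² = 64.
  α (5, 2): covers {A, B, E} → 134
  β (1, 0): covers {none} → 0
  γ (7, 5): covers {A, B, D, E, F, I} → 284
  δ (14, 10): covers {B, D, F, G, H, I} → 680
  ε (1, 13): covers {C, D} → 150
Maximum coverage at δ: 680 daily departures.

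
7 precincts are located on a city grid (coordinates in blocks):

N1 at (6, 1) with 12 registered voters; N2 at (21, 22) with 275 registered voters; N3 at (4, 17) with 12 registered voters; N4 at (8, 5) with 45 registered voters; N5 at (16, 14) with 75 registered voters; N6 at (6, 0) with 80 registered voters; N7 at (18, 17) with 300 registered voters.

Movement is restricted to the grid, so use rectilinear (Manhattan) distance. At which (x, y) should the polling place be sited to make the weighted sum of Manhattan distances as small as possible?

(18, 17)

Manhattan distance separates: Σwᵢ(|x−xᵢ|+|y−yᵢ|) = Σwᵢ|x−xᵢ| + Σwᵢ|y−yᵢ|, so x and y are optimised independently as 1-D weighted medians.
Total weight W = 799; half = 399.5.
x-coordinate, sorted with cumulative weight:
  x=4 (N3, w=12) cum 12
  x=6 (N1, w=12) cum 24
  x=6 (N6, w=80) cum 104
  x=8 (N4, w=45) cum 149
  x=16 (N5, w=75) cum 224
  x=18 (N7, w=300) cum 524  ← median
  x=21 (N2, w=275) cum 799
⇒ x* = 18
y-coordinate, sorted with cumulative weight:
  y=0 (N6, w=80) cum 80
  y=1 (N1, w=12) cum 92
  y=5 (N4, w=45) cum 137
  y=14 (N5, w=75) cum 212
  y=17 (N3, w=12) cum 224
  y=17 (N7, w=300) cum 524  ← median
  y=22 (N2, w=275) cum 799
⇒ y* = 17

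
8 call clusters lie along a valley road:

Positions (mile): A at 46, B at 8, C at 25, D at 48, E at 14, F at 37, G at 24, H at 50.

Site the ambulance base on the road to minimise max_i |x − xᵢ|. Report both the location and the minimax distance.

location 29, max distance 21

The 1-center on a line is the midpoint of the two extreme points: leftmost at 8, rightmost at 50.
Optimal location = (8 + 50)/2 = 29; maximum distance = (50 − 8)/2 = 21.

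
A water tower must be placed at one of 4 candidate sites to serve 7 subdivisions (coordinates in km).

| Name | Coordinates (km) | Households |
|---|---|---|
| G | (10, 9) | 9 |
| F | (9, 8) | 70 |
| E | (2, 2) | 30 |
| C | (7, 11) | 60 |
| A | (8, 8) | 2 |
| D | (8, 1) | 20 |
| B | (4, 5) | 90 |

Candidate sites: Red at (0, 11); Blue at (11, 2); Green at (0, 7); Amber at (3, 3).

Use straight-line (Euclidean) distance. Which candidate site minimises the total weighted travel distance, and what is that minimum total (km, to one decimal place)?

Total weighted distance at each candidate:
  Red (0, 11): total = 2374.7
  Blue (11, 2): total = 2129.4
  Green (0, 7): total = 1989.6
  Amber (3, 3): total = 1531.9
Minimum is at Amber with total 1531.9 km.

Amber, total 1531.9 km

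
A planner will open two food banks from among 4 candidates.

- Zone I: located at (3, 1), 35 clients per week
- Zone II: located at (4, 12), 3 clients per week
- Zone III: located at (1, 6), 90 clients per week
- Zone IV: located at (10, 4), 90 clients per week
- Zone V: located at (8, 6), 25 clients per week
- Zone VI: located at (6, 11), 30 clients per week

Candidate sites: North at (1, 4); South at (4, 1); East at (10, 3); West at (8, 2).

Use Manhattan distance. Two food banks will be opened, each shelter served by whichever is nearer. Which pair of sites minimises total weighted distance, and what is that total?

Evaluate every pair (each demand assigned to the nearer of the two):
  {North, East}: total = 963
  {North, West}: total = 1178
  {South, East}: total = 1363
  {South, West}: total = 1578
  {North, South}: total = 1643
  {East, West}: total = 1762
Best pair: {North, East} with total 963.

{North, East}, total 963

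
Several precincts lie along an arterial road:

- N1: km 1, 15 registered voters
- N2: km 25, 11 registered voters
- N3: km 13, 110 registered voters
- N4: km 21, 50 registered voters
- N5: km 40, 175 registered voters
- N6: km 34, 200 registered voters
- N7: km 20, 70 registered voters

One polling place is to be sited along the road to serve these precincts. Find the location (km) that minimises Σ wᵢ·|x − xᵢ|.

x = 34

For a sum of weighted absolute distances on a line, the optimum is the weighted median (not the mean). Total weight W = 631; half-weight = 315.5.
Sort by position and accumulate weight:
  km 1 (N1, w=15) → cum 15
  km 13 (N3, w=110) → cum 125
  km 20 (N7, w=70) → cum 195
  km 21 (N4, w=50) → cum 245
  km 25 (N2, w=11) → cum 256
  km 34 (N6, w=200) → cum 456  ≥ 315.5 → median here
  km 40 (N5, w=175) → cum 631
Optimal location: km 34.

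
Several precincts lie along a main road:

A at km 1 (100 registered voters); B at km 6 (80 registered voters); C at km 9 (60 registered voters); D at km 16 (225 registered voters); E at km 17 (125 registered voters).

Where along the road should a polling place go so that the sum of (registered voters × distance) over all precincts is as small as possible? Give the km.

For a sum of weighted absolute distances on a line, the optimum is the weighted median (not the mean). Total weight W = 590; half-weight = 295.
Sort by position and accumulate weight:
  km 1 (A, w=100) → cum 100
  km 6 (B, w=80) → cum 180
  km 9 (C, w=60) → cum 240
  km 16 (D, w=225) → cum 465  ≥ 295 → median here
  km 17 (E, w=125) → cum 590
Optimal location: km 16.

x = 16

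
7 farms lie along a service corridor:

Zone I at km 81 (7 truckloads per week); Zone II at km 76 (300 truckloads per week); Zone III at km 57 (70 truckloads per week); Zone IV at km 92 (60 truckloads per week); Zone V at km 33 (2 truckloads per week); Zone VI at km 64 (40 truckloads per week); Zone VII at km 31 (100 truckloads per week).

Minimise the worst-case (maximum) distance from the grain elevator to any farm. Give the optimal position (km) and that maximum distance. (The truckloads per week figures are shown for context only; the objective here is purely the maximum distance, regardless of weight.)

The 1-center on a line is the midpoint of the two extreme points: leftmost at 31, rightmost at 92.
Optimal location = (31 + 92)/2 = 61.5; maximum distance = (92 − 31)/2 = 30.5.

location 61.5, max distance 30.5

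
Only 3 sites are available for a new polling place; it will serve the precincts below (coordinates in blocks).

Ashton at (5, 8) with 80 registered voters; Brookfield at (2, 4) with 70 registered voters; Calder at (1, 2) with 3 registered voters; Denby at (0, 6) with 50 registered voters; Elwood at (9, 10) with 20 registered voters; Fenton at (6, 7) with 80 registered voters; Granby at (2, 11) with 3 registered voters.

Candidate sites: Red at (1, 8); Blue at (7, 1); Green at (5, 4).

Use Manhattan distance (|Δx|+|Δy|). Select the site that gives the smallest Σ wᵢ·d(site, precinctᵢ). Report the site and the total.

Green, total 1448 blocks

Total weighted distance at each candidate:
  Red (1, 8): total = 1530
  Blue (7, 1): total = 2726
  Green (5, 4): total = 1448
Minimum is at Green with total 1448 blocks.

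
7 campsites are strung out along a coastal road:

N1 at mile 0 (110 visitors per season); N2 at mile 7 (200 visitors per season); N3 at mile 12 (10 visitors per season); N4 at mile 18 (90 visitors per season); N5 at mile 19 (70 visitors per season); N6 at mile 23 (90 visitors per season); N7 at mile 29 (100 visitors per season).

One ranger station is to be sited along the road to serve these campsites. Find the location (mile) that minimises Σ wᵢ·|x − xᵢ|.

x = 18

For a sum of weighted absolute distances on a line, the optimum is the weighted median (not the mean). Total weight W = 670; half-weight = 335.
Sort by position and accumulate weight:
  mile 0 (N1, w=110) → cum 110
  mile 7 (N2, w=200) → cum 310
  mile 12 (N3, w=10) → cum 320
  mile 18 (N4, w=90) → cum 410  ≥ 335 → median here
  mile 19 (N5, w=70) → cum 480
  mile 23 (N6, w=90) → cum 570
  mile 29 (N7, w=100) → cum 670
Optimal location: mile 18.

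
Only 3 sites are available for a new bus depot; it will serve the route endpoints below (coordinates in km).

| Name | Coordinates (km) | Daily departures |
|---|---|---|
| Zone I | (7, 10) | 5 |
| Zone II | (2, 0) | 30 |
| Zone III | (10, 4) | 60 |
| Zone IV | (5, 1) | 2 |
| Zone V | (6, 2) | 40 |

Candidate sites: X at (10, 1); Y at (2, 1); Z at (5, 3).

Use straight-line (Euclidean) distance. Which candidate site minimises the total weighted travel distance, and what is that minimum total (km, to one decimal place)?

Z, total 530.2 km

Total weighted distance at each candidate:
  X (10, 1): total = 644.2
  Y (2, 1): total = 765.0
  Z (5, 3): total = 530.2
Minimum is at Z with total 530.2 km.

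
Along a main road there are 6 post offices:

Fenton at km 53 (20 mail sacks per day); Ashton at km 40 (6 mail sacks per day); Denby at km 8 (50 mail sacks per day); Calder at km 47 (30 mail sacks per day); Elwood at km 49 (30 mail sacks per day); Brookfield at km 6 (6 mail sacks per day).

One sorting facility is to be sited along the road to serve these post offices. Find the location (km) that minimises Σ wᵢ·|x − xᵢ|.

x = 47

For a sum of weighted absolute distances on a line, the optimum is the weighted median (not the mean). Total weight W = 142; half-weight = 71.
Sort by position and accumulate weight:
  km 6 (Brookfield, w=6) → cum 6
  km 8 (Denby, w=50) → cum 56
  km 40 (Ashton, w=6) → cum 62
  km 47 (Calder, w=30) → cum 92  ≥ 71 → median here
  km 49 (Elwood, w=30) → cum 122
  km 53 (Fenton, w=20) → cum 142
Optimal location: km 47.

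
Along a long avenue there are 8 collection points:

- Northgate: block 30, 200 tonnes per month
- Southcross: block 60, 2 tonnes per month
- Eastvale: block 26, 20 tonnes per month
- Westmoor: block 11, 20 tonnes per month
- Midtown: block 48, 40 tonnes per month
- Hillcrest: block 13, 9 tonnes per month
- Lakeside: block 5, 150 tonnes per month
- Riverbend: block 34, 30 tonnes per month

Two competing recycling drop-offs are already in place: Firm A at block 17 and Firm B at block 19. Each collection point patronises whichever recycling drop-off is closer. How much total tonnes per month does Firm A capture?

179

The indifferent point is the midpoint (17+19)/2 = 18; collection points left of it (closer to Firm A at 17) go to Firm A, those right go to Firm B.
  Lakeside at 5 (w=150) → Firm A
  Westmoor at 11 (w=20) → Firm A
  Hillcrest at 13 (w=9) → Firm A
  Eastvale at 26 (w=20) → Firm B
  Northgate at 30 (w=200) → Firm B
  Riverbend at 34 (w=30) → Firm B
  Midtown at 48 (w=40) → Firm B
  Southcross at 60 (w=2) → Firm B
Firm A captures 179; Firm B captures 292.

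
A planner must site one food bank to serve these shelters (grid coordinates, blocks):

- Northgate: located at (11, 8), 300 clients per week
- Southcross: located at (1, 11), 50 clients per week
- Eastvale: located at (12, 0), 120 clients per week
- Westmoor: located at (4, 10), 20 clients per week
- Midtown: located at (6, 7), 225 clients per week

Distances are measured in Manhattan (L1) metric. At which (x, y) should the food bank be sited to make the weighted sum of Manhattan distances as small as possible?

(11, 8)

Manhattan distance separates: Σwᵢ(|x−xᵢ|+|y−yᵢ|) = Σwᵢ|x−xᵢ| + Σwᵢ|y−yᵢ|, so x and y are optimised independently as 1-D weighted medians.
Total weight W = 715; half = 357.5.
x-coordinate, sorted with cumulative weight:
  x=1 (Southcross, w=50) cum 50
  x=4 (Westmoor, w=20) cum 70
  x=6 (Midtown, w=225) cum 295
  x=11 (Northgate, w=300) cum 595  ← median
  x=12 (Eastvale, w=120) cum 715
⇒ x* = 11
y-coordinate, sorted with cumulative weight:
  y=0 (Eastvale, w=120) cum 120
  y=7 (Midtown, w=225) cum 345
  y=8 (Northgate, w=300) cum 645  ← median
  y=10 (Westmoor, w=20) cum 665
  y=11 (Southcross, w=50) cum 715
⇒ y* = 8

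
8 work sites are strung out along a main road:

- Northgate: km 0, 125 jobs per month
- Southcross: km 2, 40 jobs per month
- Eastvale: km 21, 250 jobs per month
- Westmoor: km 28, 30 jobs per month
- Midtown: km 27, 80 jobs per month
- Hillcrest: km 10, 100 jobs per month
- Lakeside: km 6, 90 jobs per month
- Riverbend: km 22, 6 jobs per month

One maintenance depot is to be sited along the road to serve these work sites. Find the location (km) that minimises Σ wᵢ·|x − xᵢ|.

x = 21

For a sum of weighted absolute distances on a line, the optimum is the weighted median (not the mean). Total weight W = 721; half-weight = 360.5.
Sort by position and accumulate weight:
  km 0 (Northgate, w=125) → cum 125
  km 2 (Southcross, w=40) → cum 165
  km 6 (Lakeside, w=90) → cum 255
  km 10 (Hillcrest, w=100) → cum 355
  km 21 (Eastvale, w=250) → cum 605  ≥ 360.5 → median here
  km 22 (Riverbend, w=6) → cum 611
  km 27 (Midtown, w=80) → cum 691
  km 28 (Westmoor, w=30) → cum 721
Optimal location: km 21.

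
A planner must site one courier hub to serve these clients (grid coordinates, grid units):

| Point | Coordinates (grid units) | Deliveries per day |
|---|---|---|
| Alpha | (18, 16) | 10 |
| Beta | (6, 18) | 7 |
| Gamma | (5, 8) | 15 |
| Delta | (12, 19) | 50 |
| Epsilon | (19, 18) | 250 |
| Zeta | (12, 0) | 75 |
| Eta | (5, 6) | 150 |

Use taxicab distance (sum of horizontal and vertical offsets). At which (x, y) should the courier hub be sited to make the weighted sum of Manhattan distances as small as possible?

(12, 18)

Manhattan distance separates: Σwᵢ(|x−xᵢ|+|y−yᵢ|) = Σwᵢ|x−xᵢ| + Σwᵢ|y−yᵢ|, so x and y are optimised independently as 1-D weighted medians.
Total weight W = 557; half = 278.5.
x-coordinate, sorted with cumulative weight:
  x=5 (Gamma, w=15) cum 15
  x=5 (Eta, w=150) cum 165
  x=6 (Beta, w=7) cum 172
  x=12 (Delta, w=50) cum 222
  x=12 (Zeta, w=75) cum 297  ← median
  x=18 (Alpha, w=10) cum 307
  x=19 (Epsilon, w=250) cum 557
⇒ x* = 12
y-coordinate, sorted with cumulative weight:
  y=0 (Zeta, w=75) cum 75
  y=6 (Eta, w=150) cum 225
  y=8 (Gamma, w=15) cum 240
  y=16 (Alpha, w=10) cum 250
  y=18 (Beta, w=7) cum 257
  y=18 (Epsilon, w=250) cum 507  ← median
  y=19 (Delta, w=50) cum 557
⇒ y* = 18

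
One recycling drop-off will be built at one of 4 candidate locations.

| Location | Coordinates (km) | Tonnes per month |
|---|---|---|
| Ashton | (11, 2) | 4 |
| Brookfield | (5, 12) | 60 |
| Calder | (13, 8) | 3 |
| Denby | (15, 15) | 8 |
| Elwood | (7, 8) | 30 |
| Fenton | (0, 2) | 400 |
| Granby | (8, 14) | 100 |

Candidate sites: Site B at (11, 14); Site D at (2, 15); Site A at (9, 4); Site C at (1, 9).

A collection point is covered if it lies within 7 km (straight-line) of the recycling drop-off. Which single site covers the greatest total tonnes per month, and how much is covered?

Site B, covering 171

Coverage radius r = 7 km; a point is covered iff (Δx)²+(Δy)² ≤ 7² = 49.
  Site B (11, 14): covers {Brookfield, Calder, Denby, Granby} → 171
  Site D (2, 15): covers {Brookfield, Granby} → 160
  Site A (9, 4): covers {Ashton, Calder, Elwood} → 37
  Site C (1, 9): covers {Brookfield, Elwood} → 90
Maximum coverage at Site B: 171 tonnes per month.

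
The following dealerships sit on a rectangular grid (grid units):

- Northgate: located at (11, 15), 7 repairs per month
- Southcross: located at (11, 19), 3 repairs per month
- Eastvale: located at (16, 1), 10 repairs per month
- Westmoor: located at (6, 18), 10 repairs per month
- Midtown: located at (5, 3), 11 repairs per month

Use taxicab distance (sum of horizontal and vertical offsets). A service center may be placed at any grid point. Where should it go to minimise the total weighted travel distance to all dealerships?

Manhattan distance separates: Σwᵢ(|x−xᵢ|+|y−yᵢ|) = Σwᵢ|x−xᵢ| + Σwᵢ|y−yᵢ|, so x and y are optimised independently as 1-D weighted medians.
Total weight W = 41; half = 20.5.
x-coordinate, sorted with cumulative weight:
  x=5 (Midtown, w=11) cum 11
  x=6 (Westmoor, w=10) cum 21  ← median
  x=11 (Northgate, w=7) cum 28
  x=11 (Southcross, w=3) cum 31
  x=16 (Eastvale, w=10) cum 41
⇒ x* = 6
y-coordinate, sorted with cumulative weight:
  y=1 (Eastvale, w=10) cum 10
  y=3 (Midtown, w=11) cum 21  ← median
  y=15 (Northgate, w=7) cum 28
  y=18 (Westmoor, w=10) cum 38
  y=19 (Southcross, w=3) cum 41
⇒ y* = 3

(6, 3)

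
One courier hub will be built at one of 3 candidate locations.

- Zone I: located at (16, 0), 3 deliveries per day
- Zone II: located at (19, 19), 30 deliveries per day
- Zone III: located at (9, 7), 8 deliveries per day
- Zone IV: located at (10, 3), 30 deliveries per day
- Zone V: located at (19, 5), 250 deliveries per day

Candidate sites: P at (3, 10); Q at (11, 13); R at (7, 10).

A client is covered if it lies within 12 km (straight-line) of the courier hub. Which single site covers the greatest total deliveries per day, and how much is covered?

Q, covering 318

Coverage radius r = 12 km; a point is covered iff (Δx)²+(Δy)² ≤ 12² = 144.
  P (3, 10): covers {Zone III, Zone IV} → 38
  Q (11, 13): covers {Zone II, Zone III, Zone IV, Zone V} → 318
  R (7, 10): covers {Zone III, Zone IV} → 38
Maximum coverage at Q: 318 deliveries per day.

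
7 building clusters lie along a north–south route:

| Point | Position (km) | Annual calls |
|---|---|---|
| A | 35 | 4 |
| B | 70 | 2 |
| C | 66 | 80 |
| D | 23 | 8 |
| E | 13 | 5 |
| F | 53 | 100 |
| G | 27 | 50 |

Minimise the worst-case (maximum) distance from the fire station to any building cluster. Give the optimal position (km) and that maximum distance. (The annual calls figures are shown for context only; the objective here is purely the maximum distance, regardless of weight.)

The 1-center on a line is the midpoint of the two extreme points: leftmost at 13, rightmost at 70.
Optimal location = (13 + 70)/2 = 41.5; maximum distance = (70 − 13)/2 = 28.5.

location 41.5, max distance 28.5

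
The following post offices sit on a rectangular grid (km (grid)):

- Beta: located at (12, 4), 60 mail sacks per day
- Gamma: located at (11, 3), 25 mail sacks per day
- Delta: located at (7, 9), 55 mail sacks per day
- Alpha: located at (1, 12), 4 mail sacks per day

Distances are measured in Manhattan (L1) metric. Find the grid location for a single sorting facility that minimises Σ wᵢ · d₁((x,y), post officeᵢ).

(11, 4)

Manhattan distance separates: Σwᵢ(|x−xᵢ|+|y−yᵢ|) = Σwᵢ|x−xᵢ| + Σwᵢ|y−yᵢ|, so x and y are optimised independently as 1-D weighted medians.
Total weight W = 144; half = 72.
x-coordinate, sorted with cumulative weight:
  x=1 (Alpha, w=4) cum 4
  x=7 (Delta, w=55) cum 59
  x=11 (Gamma, w=25) cum 84  ← median
  x=12 (Beta, w=60) cum 144
⇒ x* = 11
y-coordinate, sorted with cumulative weight:
  y=3 (Gamma, w=25) cum 25
  y=4 (Beta, w=60) cum 85  ← median
  y=9 (Delta, w=55) cum 140
  y=12 (Alpha, w=4) cum 144
⇒ y* = 4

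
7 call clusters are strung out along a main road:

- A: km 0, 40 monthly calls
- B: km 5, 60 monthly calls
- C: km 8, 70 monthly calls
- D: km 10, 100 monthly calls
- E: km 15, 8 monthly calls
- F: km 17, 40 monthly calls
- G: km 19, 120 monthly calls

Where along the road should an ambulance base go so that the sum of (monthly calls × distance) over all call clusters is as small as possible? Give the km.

x = 10

For a sum of weighted absolute distances on a line, the optimum is the weighted median (not the mean). Total weight W = 438; half-weight = 219.
Sort by position and accumulate weight:
  km 0 (A, w=40) → cum 40
  km 5 (B, w=60) → cum 100
  km 8 (C, w=70) → cum 170
  km 10 (D, w=100) → cum 270  ≥ 219 → median here
  km 15 (E, w=8) → cum 278
  km 17 (F, w=40) → cum 318
  km 19 (G, w=120) → cum 438
Optimal location: km 10.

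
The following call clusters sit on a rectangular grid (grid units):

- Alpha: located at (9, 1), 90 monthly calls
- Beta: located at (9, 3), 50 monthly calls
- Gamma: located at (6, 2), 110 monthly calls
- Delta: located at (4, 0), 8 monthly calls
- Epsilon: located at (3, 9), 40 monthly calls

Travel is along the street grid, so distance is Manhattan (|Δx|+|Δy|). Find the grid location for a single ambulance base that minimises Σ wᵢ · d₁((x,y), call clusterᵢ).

(6, 2)

Manhattan distance separates: Σwᵢ(|x−xᵢ|+|y−yᵢ|) = Σwᵢ|x−xᵢ| + Σwᵢ|y−yᵢ|, so x and y are optimised independently as 1-D weighted medians.
Total weight W = 298; half = 149.
x-coordinate, sorted with cumulative weight:
  x=3 (Epsilon, w=40) cum 40
  x=4 (Delta, w=8) cum 48
  x=6 (Gamma, w=110) cum 158  ← median
  x=9 (Alpha, w=90) cum 248
  x=9 (Beta, w=50) cum 298
⇒ x* = 6
y-coordinate, sorted with cumulative weight:
  y=0 (Delta, w=8) cum 8
  y=1 (Alpha, w=90) cum 98
  y=2 (Gamma, w=110) cum 208  ← median
  y=3 (Beta, w=50) cum 258
  y=9 (Epsilon, w=40) cum 298
⇒ y* = 2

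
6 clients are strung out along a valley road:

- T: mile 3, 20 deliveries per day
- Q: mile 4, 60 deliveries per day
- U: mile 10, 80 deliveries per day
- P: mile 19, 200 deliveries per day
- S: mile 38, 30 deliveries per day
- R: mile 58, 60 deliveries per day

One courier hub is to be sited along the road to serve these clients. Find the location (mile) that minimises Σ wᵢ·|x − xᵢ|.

x = 19

For a sum of weighted absolute distances on a line, the optimum is the weighted median (not the mean). Total weight W = 450; half-weight = 225.
Sort by position and accumulate weight:
  mile 3 (T, w=20) → cum 20
  mile 4 (Q, w=60) → cum 80
  mile 10 (U, w=80) → cum 160
  mile 19 (P, w=200) → cum 360  ≥ 225 → median here
  mile 38 (S, w=30) → cum 390
  mile 58 (R, w=60) → cum 450
Optimal location: mile 19.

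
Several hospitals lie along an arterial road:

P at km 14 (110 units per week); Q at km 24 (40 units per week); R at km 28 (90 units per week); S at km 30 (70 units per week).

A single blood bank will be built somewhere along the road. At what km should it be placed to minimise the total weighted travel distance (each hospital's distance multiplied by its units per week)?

x = 28

For a sum of weighted absolute distances on a line, the optimum is the weighted median (not the mean). Total weight W = 310; half-weight = 155.
Sort by position and accumulate weight:
  km 14 (P, w=110) → cum 110
  km 24 (Q, w=40) → cum 150
  km 28 (R, w=90) → cum 240  ≥ 155 → median here
  km 30 (S, w=70) → cum 310
Optimal location: km 28.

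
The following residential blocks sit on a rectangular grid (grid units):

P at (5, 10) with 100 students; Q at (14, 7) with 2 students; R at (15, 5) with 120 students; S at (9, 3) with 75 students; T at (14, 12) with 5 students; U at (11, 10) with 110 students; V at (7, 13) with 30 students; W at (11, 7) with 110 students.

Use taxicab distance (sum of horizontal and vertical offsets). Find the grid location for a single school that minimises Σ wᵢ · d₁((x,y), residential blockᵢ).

(11, 7)

Manhattan distance separates: Σwᵢ(|x−xᵢ|+|y−yᵢ|) = Σwᵢ|x−xᵢ| + Σwᵢ|y−yᵢ|, so x and y are optimised independently as 1-D weighted medians.
Total weight W = 552; half = 276.
x-coordinate, sorted with cumulative weight:
  x=5 (P, w=100) cum 100
  x=7 (V, w=30) cum 130
  x=9 (S, w=75) cum 205
  x=11 (U, w=110) cum 315  ← median
  x=11 (W, w=110) cum 425
  x=14 (Q, w=2) cum 427
  x=14 (T, w=5) cum 432
  x=15 (R, w=120) cum 552
⇒ x* = 11
y-coordinate, sorted with cumulative weight:
  y=3 (S, w=75) cum 75
  y=5 (R, w=120) cum 195
  y=7 (Q, w=2) cum 197
  y=7 (W, w=110) cum 307  ← median
  y=10 (P, w=100) cum 407
  y=10 (U, w=110) cum 517
  y=12 (T, w=5) cum 522
  y=13 (V, w=30) cum 552
⇒ y* = 7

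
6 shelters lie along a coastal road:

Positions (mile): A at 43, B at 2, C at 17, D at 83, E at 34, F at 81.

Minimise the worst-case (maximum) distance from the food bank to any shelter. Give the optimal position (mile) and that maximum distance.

location 42.5, max distance 40.5

The 1-center on a line is the midpoint of the two extreme points: leftmost at 2, rightmost at 83.
Optimal location = (2 + 83)/2 = 42.5; maximum distance = (83 − 2)/2 = 40.5.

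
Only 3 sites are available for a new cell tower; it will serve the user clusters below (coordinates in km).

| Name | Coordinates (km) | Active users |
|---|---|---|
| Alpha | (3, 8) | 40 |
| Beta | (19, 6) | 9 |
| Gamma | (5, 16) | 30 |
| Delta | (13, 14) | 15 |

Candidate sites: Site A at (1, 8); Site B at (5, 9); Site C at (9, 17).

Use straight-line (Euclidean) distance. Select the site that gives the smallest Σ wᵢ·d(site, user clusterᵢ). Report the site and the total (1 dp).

Total weighted distance at each candidate:
  Site A (1, 8): total = 712.6
  Site B (5, 9): total = 569.8
  Site C (9, 17): total = 765.2
Minimum is at Site B with total 569.8 km.

Site B, total 569.8 km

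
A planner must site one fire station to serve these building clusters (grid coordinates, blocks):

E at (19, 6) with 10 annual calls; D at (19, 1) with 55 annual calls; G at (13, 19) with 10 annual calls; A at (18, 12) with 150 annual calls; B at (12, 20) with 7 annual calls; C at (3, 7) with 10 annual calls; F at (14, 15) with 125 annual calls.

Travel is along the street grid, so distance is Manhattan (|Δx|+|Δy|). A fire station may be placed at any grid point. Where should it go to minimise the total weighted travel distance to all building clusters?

Manhattan distance separates: Σwᵢ(|x−xᵢ|+|y−yᵢ|) = Σwᵢ|x−xᵢ| + Σwᵢ|y−yᵢ|, so x and y are optimised independently as 1-D weighted medians.
Total weight W = 367; half = 183.5.
x-coordinate, sorted with cumulative weight:
  x=3 (C, w=10) cum 10
  x=12 (B, w=7) cum 17
  x=13 (G, w=10) cum 27
  x=14 (F, w=125) cum 152
  x=18 (A, w=150) cum 302  ← median
  x=19 (E, w=10) cum 312
  x=19 (D, w=55) cum 367
⇒ x* = 18
y-coordinate, sorted with cumulative weight:
  y=1 (D, w=55) cum 55
  y=6 (E, w=10) cum 65
  y=7 (C, w=10) cum 75
  y=12 (A, w=150) cum 225  ← median
  y=15 (F, w=125) cum 350
  y=19 (G, w=10) cum 360
  y=20 (B, w=7) cum 367
⇒ y* = 12

(18, 12)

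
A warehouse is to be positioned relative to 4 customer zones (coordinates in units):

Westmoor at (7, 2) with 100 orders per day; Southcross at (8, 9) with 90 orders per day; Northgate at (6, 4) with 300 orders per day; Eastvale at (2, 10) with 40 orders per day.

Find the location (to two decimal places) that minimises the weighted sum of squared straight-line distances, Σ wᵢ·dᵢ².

(6.23, 4.92)

The minimiser of Σwᵢ‖p−pᵢ‖² is the weighted centroid p* = (Σwᵢpᵢ)/(Σwᵢ).
Σwᵢ = 530.
Σwᵢxᵢ = 100·7 + 90·8 + 300·6 + 40·2 = 3300.
Σwᵢyᵢ = 100·2 + 90·9 + 300·4 + 40·10 = 2610.
x* = 3300/530 = 6.23, y* = 2610/530 = 4.92.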